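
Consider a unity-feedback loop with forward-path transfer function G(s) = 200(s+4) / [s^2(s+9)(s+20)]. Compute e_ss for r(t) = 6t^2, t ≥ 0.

2.7

The open loop has two poles at the origin → type 2 system.
K_a = lim_{s→0} s^2·G(s) = 200·4 / (9·20) = 40/9.
r(t) = 6t^2 gives R(s) = 12/s^3.
e_ss = 12/K_a = 12/(40/9) = 2.7.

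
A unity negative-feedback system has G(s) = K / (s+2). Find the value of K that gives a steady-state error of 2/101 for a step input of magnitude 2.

200

System type = 0 (no poles at s=0).
K_p = lim_{s→0} G(s) = K / (2) = 0.5·K.
e_ss = 2/(1 + K_p) = 2/101 ⇒ 1 + 0.5·K = 101 ⇒ K = 200.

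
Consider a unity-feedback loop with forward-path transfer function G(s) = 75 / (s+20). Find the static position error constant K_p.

G(s) has no factors of s in the denominator, so the system is type 0.
K_p = lim_{s→0} G(s) = 75 / (20) = 3.75.

3.75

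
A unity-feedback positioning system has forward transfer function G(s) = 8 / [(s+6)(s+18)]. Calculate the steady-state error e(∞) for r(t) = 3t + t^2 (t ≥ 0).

No free integrators in G(s): this is a type 0 system. By superposition:
  • 3t: a type-0 system cannot track it, e_ss → ∞.
  • t^2: a type-0 system cannot track it, e_ss → ∞.
The unbounded component dominates.

infinity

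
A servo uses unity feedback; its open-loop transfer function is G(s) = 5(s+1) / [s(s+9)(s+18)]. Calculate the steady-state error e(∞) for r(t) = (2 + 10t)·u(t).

System type = 1 (one pole at s=0). Treating each term separately:
  • 2: tracked with zero error.
  • 10t: e_ss = 10/K_v with K_v=5/162 → 324.
Total e_ss = 324.

324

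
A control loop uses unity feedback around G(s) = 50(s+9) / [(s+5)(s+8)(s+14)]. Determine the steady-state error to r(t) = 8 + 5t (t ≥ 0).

infinity

No free integrators in G(s): this is a type 0 system. By superposition:
  • 8: e_ss = 8/(1+K_p) with K_p=45/56 → 448/101.
  • 5t: a type-0 system cannot track it, e_ss → ∞.
The unbounded component dominates.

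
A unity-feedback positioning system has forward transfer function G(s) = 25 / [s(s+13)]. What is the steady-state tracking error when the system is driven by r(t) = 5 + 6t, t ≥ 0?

3.12

System type = 1 (one pole at s=0). Treating each term separately:
  • 5: tracked with zero error.
  • 6t: e_ss = 6/K_v with K_v=25/13 → 3.12.
Total e_ss = 3.12.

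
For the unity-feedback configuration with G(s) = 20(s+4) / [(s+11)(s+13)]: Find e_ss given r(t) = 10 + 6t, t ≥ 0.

infinity

G(s) has no factors of s in the denominator, so the system is type 0. Treating each term separately:
  • 10: e_ss = 10/(1+K_p) with K_p=80/143 → 1430/223.
  • 6t: a type-0 system cannot track it, e_ss → ∞.
The unbounded component dominates.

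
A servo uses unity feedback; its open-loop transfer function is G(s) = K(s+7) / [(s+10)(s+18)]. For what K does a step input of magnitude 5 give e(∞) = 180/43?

5

The open loop has no poles at the origin → type 0 system.
K_p = lim_{s→0} G(s) = K·7 / (10·18) = (7/180)·K.
e_ss = 5/(1 + K_p) = 180/43 ⇒ 1 + (7/180)·K = 43/36 ⇒ K = 5.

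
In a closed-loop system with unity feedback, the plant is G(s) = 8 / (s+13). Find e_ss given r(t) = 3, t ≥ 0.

The open loop has no poles at the origin → type 0 system.
K_p = lim_{s→0} G(s) = 8 / (13) = 8/13.
e_ss = 3/(1 + K_p) = 3/(21/13) = 13/7.

13/7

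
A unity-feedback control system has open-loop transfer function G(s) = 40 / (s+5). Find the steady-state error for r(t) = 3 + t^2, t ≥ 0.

System type = 0 (no poles at s=0). By superposition:
  • 3: e_ss = 3/(1+K_p) with K_p=8 → 1/3.
  • t^2: a type-0 system cannot track it, e_ss → ∞.
The unbounded component dominates.

infinity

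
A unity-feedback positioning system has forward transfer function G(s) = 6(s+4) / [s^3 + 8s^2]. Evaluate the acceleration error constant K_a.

Lowest-order denominator term is 8s^2, so the open loop has 2 poles at the origin → type 2 system.
K_a = lim_{s→0} s^2·G(s) = 6·4 / 8 = 3.

3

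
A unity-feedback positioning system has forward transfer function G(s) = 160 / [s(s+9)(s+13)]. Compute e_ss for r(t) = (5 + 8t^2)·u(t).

System type = 1 (one pole at s=0). By superposition:
  • 5: tracked with zero error.
  • 8t^2: a type-1 system cannot track it, e_ss → ∞.
The unbounded component dominates.

infinity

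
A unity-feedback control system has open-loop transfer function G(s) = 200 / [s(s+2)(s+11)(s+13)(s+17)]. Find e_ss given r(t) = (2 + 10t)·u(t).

243.1

System type = 1 (one pole at s=0). By superposition:
  • 2: tracked with zero error.
  • 10t: e_ss = 10/K_v with K_v=100/2431 → 243.1.
Total e_ss = 243.1.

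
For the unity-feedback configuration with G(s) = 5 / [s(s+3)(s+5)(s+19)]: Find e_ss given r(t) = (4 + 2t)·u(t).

114

System type = 1 (one pole at s=0). By superposition:
  • 4: tracked with zero error.
  • 2t: e_ss = 2/K_v with K_v=1/57 → 114.
Total e_ss = 114.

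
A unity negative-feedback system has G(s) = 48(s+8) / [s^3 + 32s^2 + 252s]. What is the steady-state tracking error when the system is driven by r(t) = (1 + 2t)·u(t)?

Factoring s from the denominator leaves a polynomial with constant term 252, so the system is type 1. By superposition:
  • 1: tracked with zero error.
  • 2t: e_ss = 2/K_v with K_v=32/21 → 1.3125.
Total e_ss = 1.3125.

1.3125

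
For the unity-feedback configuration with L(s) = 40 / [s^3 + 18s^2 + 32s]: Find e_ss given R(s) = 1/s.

Lowest-order denominator term is 32s, so the open loop has 1 pole at the origin → type 1 system.
K_p = ∞ for a type-1 system; e_ss to a step is zero.

0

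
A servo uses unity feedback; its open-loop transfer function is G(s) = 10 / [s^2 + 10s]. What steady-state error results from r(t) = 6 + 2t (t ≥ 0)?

2

The denominator has no term below 10s — 1 pole at s=0, type 1. Taking each input component in turn:
  • 6: tracked with zero error.
  • 2t: e_ss = 2/K_v with K_v=1 → 2.
Total e_ss = 2.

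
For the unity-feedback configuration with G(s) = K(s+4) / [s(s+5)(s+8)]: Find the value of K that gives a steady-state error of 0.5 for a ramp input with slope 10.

200

System type = 1 (one pole at s=0).
K_v = lim_{s→0} s·G(s) = K·4 / (5·8) = 0.1·K.
e_ss = 10/K_v = 0.5 ⇒ K_v = 20 ⇒ K = 20/0.1 = 200.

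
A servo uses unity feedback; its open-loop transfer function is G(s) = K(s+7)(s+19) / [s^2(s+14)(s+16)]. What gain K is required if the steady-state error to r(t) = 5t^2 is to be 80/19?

System type = 2 (two poles at s=0).
K_a = lim_{s→0} s^2·G(s) = K·7·19 / (14·16) = (19/32)·K.
e_ss = 10/K_a = 80/19 ⇒ K_a = 2.375 ⇒ K = 2.375/(19/32) = 4.

4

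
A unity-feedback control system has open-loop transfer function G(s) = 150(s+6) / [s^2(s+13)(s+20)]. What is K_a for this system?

Two free integrators in G(s): this is a type 2 system.
K_a = lim_{s→0} s^2·G(s) = 150·6 / (13·20) = 45/13.

45/13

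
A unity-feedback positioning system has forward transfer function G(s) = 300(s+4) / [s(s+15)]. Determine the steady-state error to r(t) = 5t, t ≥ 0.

The open loop has one pole at the origin → type 1 system.
K_v = lim_{s→0} s·G(s) = 300·4 / (15) = 80.
e_ss = 5/K_v = 5/80 = 0.0625.

0.0625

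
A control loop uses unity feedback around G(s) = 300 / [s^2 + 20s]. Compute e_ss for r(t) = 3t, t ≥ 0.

0.2

Factoring s from the denominator leaves a polynomial with constant term 20, so the system is type 1.
K_v = lim_{s→0} s·G(s) = 300 / 20 = 15.
e_ss = 3/K_v = 3/15 = 0.2.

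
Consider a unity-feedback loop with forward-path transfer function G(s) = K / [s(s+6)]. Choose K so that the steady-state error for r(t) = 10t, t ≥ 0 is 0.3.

200

System type = 1 (one pole at s=0).
K_v = lim_{s→0} s·G(s) = K / (6) = (1/6)·K.
e_ss = 10/K_v = 0.3 ⇒ K_v = 100/3 ⇒ K = (100/3)/(1/6) = 200.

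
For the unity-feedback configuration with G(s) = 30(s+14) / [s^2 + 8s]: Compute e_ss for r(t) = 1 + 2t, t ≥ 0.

4/105

The denominator has no term below 8s — 1 pole at s=0, type 1. Taking each input component in turn:
  • 1: tracked with zero error.
  • 2t: e_ss = 2/K_v with K_v=52.5 → 4/105.
Total e_ss = 4/105.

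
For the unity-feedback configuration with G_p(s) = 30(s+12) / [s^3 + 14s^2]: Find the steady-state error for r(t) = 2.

0

Factoring s^2 from the denominator leaves a polynomial with constant term 14, so the system is type 2.
A type-2 system has K_p = ∞, so it tracks a step input with zero steady-state error.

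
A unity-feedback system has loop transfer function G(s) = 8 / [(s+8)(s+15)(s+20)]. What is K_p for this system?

1/300

System type = 0 (no poles at s=0).
K_p = lim_{s→0} G(s) = 8 / (8·15·20) = 1/300.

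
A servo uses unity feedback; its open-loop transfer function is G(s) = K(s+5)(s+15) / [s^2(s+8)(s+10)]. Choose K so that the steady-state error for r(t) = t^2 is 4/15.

8

G(s) has two factors of s in the denominator, so the system is type 2.
K_a = lim_{s→0} s^2·G(s) = K·5·15 / (8·10) = 0.9375·K.
e_ss = 2/K_a = 4/15 ⇒ K_a = 7.5 ⇒ K = 7.5/0.9375 = 8.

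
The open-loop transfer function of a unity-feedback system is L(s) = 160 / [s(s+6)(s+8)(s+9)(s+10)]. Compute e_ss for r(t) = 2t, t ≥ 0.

54

The open loop has one pole at the origin → type 1 system.
K_v = lim_{s→0} s·L(s) = 160 / (6·8·9·10) = 1/27.
e_ss = 2/K_v = 2/(1/27) = 54.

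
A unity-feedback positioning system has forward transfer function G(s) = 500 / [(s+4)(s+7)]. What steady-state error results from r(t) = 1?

7/132

The open loop has no poles at the origin → type 0 system.
K_p = lim_{s→0} G(s) = 500 / (4·7) = 125/7.
e_ss = 1/(1 + K_p) = 1/(132/7) = 7/132.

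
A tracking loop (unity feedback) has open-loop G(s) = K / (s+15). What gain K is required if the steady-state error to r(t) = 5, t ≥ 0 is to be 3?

10

The open loop has no poles at the origin → type 0 system.
K_p = lim_{s→0} G(s) = K / (15) = (1/15)·K.
e_ss = 5/(1 + K_p) = 3 ⇒ 1 + (1/15)·K = 5/3 ⇒ K = 10.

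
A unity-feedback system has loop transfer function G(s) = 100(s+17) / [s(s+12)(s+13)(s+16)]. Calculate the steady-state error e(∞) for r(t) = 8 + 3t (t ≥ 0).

System type = 1 (one pole at s=0). By superposition:
  • 8: tracked with zero error.
  • 3t: e_ss = 3/K_v with K_v=425/624 → 1872/425.
Total e_ss = 1872/425.

1872/425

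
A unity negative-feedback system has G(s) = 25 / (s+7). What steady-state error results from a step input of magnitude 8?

1.75

The open loop has no poles at the origin → type 0 system.
K_p = lim_{s→0} G(s) = 25 / (7) = 25/7.
e_ss = 8/(1 + K_p) = 8/(32/7) = 1.75.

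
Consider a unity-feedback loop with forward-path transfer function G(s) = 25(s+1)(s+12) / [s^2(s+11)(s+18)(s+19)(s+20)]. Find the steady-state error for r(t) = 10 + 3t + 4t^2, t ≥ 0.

System type = 2 (two poles at s=0). Treating each term separately:
  • 10: tracked with zero error.
  • 3t: tracked with zero error.
  • 4t^2: e_ss = 8/K_a with K_a=5/1254 → 2006.4.
Total e_ss = 2006.4.

2006.4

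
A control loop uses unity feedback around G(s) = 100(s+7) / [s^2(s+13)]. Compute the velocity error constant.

K_v = lim_{s→0} s·G(s); with 2 poles at the origin the limit diverges, so K_v = ∞.

infinity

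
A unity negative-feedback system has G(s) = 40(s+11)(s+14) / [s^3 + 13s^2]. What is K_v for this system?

K_v = lim_{s→0} s·G(s); with 2 poles at the origin the limit diverges, so K_v = ∞.

infinity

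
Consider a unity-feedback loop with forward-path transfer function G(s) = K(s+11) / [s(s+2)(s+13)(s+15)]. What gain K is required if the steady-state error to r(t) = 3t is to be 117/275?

One free integrator in G(s): this is a type 1 system.
K_v = lim_{s→0} s·G(s) = K·11 / (2·13·15) = (11/390)·K.
e_ss = 3/K_v = 117/275 ⇒ K_v = 275/39 ⇒ K = (275/39)/(11/390) = 250.

250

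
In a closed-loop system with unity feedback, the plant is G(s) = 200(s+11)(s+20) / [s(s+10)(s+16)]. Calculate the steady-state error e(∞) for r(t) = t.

1/275

One free integrator in G(s): this is a type 1 system.
K_v = lim_{s→0} s·G(s) = 200·11·20 / (10·16) = 275.
e_ss = 1/K_v = 1/275.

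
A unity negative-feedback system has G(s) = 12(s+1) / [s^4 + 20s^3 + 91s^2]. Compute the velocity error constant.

K_v = lim_{s→0} s·G(s); with 2 poles at the origin the limit diverges, so K_v = ∞.

infinity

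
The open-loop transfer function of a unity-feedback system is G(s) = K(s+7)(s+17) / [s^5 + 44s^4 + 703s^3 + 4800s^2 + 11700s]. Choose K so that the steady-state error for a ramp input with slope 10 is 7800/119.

Factoring s from the denominator leaves a polynomial with constant term 11700, so the system is type 1.
K_v = lim_{s→0} s·G(s) = K·7·17 / 11700 = (119/11700)·K.
e_ss = 10/K_v = 7800/119 ⇒ K_v = 119/780 ⇒ K = (119/780)/(119/11700) = 15.

15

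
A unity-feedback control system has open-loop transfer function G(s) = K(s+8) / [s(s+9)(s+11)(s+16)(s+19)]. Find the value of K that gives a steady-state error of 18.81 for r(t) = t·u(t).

System type = 1 (one pole at s=0).
K_v = lim_{s→0} s·G(s) = K·8 / (9·11·16·19) = (1/3762)·K.
e_ss = 1/K_v = 18.81 ⇒ K_v = 100/1881 ⇒ K = (100/1881)/(1/3762) = 200.

200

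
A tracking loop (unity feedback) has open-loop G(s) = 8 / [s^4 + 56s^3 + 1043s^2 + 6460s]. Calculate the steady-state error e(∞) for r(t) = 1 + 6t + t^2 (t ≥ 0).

Factoring s from the denominator leaves a polynomial with constant term 6460, so the system is type 1. Taking each input component in turn:
  • 1: tracked with zero error.
  • 6t: e_ss = 6/K_v with K_v=2/1615 → 4845.
  • t^2: a type-1 system cannot track it, e_ss → ∞.
The unbounded component dominates.

infinity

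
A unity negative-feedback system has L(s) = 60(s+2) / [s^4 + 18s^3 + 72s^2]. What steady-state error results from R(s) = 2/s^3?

1.2

Factoring s^2 from the denominator leaves a polynomial with constant term 72, so the system is type 2.
K_a = lim_{s→0} s^2·L(s) = 60·2 / 72 = 5/3.
r(t) = t^2 gives R(s) = 2/s^3.
e_ss = 2/K_a = 2/(5/3) = 1.2.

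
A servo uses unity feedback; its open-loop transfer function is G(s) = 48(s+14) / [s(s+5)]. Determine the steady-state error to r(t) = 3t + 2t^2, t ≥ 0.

The open loop has one pole at the origin → type 1 system. Treating each term separately:
  • 3t: e_ss = 3/K_v with K_v=134.4 → 5/224.
  • 2t^2: a type-1 system cannot track it, e_ss → ∞.
The unbounded component dominates.

infinity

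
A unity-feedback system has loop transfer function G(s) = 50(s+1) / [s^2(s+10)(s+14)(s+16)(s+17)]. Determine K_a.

5/3808

Two free integrators in G(s): this is a type 2 system.
K_a = lim_{s→0} s^2·G(s) = 50·1 / (10·14·16·17) = 5/3808.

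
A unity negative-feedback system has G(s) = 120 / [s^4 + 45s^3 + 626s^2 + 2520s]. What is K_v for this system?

1/21

Factoring s from the denominator leaves a polynomial with constant term 2520, so the system is type 1.
K_v = lim_{s→0} s·G(s) = 120 / 2520 = 1/21.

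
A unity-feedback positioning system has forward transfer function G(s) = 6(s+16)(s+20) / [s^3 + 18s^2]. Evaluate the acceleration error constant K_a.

320/3

Factoring s^2 from the denominator leaves a polynomial with constant term 18, so the system is type 2.
K_a = lim_{s→0} s^2·G(s) = 6·16·20 / 18 = 320/3.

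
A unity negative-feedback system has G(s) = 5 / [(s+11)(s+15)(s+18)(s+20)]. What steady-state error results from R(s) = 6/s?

No free integrators in G(s): this is a type 0 system.
K_p = lim_{s→0} G(s) = 5 / (11·15·18·20) = 1/11880.
e_ss = 6/(1 + K_p) = 6/(11881/11880) = 71280/11881.

71280/11881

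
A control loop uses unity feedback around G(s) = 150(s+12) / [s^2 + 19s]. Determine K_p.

infinity

K_p = lim_{s→0} G(s); with 1 pole at the origin the limit diverges, so K_p = ∞.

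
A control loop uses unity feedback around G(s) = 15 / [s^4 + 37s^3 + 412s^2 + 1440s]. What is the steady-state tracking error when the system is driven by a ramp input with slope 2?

192

The denominator has no term below 1440s — 1 pole at s=0, type 1.
K_v = lim_{s→0} s·G(s) = 15 / 1440 = 1/96.
e_ss = 2/K_v = 2/(1/96) = 192.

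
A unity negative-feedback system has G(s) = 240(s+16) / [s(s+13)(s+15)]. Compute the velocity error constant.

The open loop has one pole at the origin → type 1 system.
K_v = lim_{s→0} s·G(s) = 240·16 / (13·15) = 256/13.

256/13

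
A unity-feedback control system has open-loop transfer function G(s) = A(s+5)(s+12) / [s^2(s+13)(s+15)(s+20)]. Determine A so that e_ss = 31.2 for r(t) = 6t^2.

25

G(s) has two factors of s in the denominator, so the system is type 2.
K_a = lim_{s→0} s^2·G(s) = A·5·12 / (13·15·20) = (1/65)·A.
e_ss = 12/K_a = 31.2 ⇒ K_a = 5/13 ⇒ A = (5/13)/(1/65) = 25.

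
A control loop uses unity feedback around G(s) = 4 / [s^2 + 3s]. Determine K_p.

K_p = lim_{s→0} G(s); with 1 pole at the origin the limit diverges, so K_p = ∞.

infinity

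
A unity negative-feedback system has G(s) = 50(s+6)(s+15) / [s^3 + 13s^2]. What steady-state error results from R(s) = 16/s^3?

52/1125

Factoring s^2 from the denominator leaves a polynomial with constant term 13, so the system is type 2.
K_a = lim_{s→0} s^2·G(s) = 50·6·15 / 13 = 4500/13.
r(t) = 8t^2 gives R(s) = 16/s^3.
e_ss = 16/K_a = 16/(4500/13) = 52/1125.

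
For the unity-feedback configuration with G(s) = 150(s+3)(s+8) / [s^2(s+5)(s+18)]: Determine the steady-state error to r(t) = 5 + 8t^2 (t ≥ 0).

Two free integrators in G(s): this is a type 2 system. Treating each term separately:
  • 5: tracked with zero error.
  • 8t^2: e_ss = 16/K_a with K_a=40 → 0.4.
Total e_ss = 0.4.

0.4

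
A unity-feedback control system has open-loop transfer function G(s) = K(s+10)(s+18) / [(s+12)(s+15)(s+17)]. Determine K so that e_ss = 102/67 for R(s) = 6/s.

No free integrators in G(s): this is a type 0 system.
K_p = lim_{s→0} G(s) = K·10·18 / (12·15·17) = (1/17)·K.
e_ss = 6/(1 + K_p) = 102/67 ⇒ 1 + (1/17)·K = 67/17 ⇒ K = 50.

50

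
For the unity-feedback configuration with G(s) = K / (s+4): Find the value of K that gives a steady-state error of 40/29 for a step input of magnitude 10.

System type = 0 (no poles at s=0).
K_p = lim_{s→0} G(s) = K / (4) = 0.25·K.
e_ss = 10/(1 + K_p) = 40/29 ⇒ 1 + 0.25·K = 7.25 ⇒ K = 25.

25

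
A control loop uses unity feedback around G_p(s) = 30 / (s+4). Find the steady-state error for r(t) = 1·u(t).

G_p(s) has no factors of s in the denominator, so the system is type 0.
K_p = lim_{s→0} G_p(s) = 30 / (4) = 7.5.
e_ss = 1/(1 + K_p) = 1/8.5 = 2/17.

2/17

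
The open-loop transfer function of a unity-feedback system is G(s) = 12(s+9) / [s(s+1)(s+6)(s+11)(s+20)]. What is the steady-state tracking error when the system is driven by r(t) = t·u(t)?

G(s) has one factor of s in the denominator, so the system is type 1.
K_v = lim_{s→0} s·G(s) = 12·9 / (1·6·11·20) = 9/110.
e_ss = 1/K_v = 1/(9/110) = 110/9.

110/9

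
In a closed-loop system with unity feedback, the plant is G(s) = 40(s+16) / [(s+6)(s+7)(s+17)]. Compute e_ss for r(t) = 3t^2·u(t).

infinity

The open loop has no poles at the origin → type 0 system.
For a type-0 system K_a = 0, so e_ss to a parabolic input is unbounded.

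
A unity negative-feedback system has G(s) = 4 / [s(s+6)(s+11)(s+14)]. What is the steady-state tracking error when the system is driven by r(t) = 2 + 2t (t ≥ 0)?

462

System type = 1 (one pole at s=0). By superposition:
  • 2: tracked with zero error.
  • 2t: e_ss = 2/K_v with K_v=1/231 → 462.
Total e_ss = 462.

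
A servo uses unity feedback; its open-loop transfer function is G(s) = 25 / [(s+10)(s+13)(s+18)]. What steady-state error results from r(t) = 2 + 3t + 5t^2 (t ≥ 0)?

infinity

No free integrators in G(s): this is a type 0 system. By superposition:
  • 2: e_ss = 2/(1+K_p) with K_p=5/468 → 936/473.
  • 3t: a type-0 system cannot track it, e_ss → ∞.
  • 5t^2: a type-0 system cannot track it, e_ss → ∞.
The unbounded component dominates.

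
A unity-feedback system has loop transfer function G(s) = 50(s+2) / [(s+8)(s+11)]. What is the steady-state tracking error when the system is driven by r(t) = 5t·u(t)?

infinity

No free integrators in G(s): this is a type 0 system.
K_v = lim_{s→0} s·G(s) = 0; the steady-state error to this ramp input grows without bound.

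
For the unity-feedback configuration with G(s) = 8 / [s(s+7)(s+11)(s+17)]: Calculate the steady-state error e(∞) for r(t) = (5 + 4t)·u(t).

System type = 1 (one pole at s=0). Taking each input component in turn:
  • 5: tracked with zero error.
  • 4t: e_ss = 4/K_v with K_v=8/1309 → 654.5.
Total e_ss = 654.5.

654.5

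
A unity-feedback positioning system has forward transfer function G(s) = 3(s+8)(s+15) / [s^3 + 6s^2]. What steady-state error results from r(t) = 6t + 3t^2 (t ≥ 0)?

0.1

Lowest-order denominator term is 6s^2, so the open loop has 2 poles at the origin → type 2 system. Taking each input component in turn:
  • 6t: tracked with zero error.
  • 3t^2: e_ss = 6/K_a with K_a=60 → 0.1.
Total e_ss = 0.1.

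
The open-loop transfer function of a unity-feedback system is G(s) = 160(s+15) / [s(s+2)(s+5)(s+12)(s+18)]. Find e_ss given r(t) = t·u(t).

The open loop has one pole at the origin → type 1 system.
K_v = lim_{s→0} s·G(s) = 160·15 / (2·5·12·18) = 10/9.
e_ss = 1/K_v = 1/(10/9) = 0.9.

0.9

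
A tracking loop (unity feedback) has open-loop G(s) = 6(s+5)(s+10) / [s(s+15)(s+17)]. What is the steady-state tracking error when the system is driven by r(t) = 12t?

10.2

The open loop has one pole at the origin → type 1 system.
K_v = lim_{s→0} s·G(s) = 6·5·10 / (15·17) = 20/17.
e_ss = 12/K_v = 12/(20/17) = 10.2.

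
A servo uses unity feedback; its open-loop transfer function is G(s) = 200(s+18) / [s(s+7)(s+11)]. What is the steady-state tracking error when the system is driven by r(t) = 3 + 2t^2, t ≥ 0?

One free integrator in G(s): this is a type 1 system. Taking each input component in turn:
  • 3: tracked with zero error.
  • 2t^2: a type-1 system cannot track it, e_ss → ∞.
The unbounded component dominates.

infinity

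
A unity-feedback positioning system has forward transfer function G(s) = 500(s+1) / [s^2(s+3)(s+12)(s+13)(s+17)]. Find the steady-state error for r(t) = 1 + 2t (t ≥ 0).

Two free integrators in G(s): this is a type 2 system. By superposition:
  • 1: tracked with zero error.
  • 2t: tracked with zero error.
Total e_ss = 0.

0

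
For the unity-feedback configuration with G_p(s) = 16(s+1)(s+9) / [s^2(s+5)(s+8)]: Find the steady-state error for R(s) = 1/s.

System type = 2 (two poles at s=0).
A type-2 system has K_p = ∞, so it tracks a step input with zero steady-state error.

0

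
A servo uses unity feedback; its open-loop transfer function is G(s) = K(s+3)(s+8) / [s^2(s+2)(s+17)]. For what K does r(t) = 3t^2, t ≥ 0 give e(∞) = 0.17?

System type = 2 (two poles at s=0).
K_a = lim_{s→0} s^2·G(s) = K·3·8 / (2·17) = (12/17)·K.
e_ss = 6/K_a = 0.17 ⇒ K_a = 600/17 ⇒ K = (600/17)/(12/17) = 50.

50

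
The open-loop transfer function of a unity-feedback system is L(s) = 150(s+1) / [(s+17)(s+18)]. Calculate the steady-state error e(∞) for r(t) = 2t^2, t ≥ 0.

infinity

System type = 0 (no poles at s=0).
K_a = lim_{s→0} s^2·L(s) = 0; the steady-state error to this parabolic input grows without bound.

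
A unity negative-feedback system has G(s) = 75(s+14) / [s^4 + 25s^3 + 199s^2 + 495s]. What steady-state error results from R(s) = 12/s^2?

198/35

Lowest-order denominator term is 495s, so the open loop has 1 pole at the origin → type 1 system.
K_v = lim_{s→0} s·G(s) = 75·14 / 495 = 70/33.
e_ss = 12/K_v = 12/(70/33) = 198/35.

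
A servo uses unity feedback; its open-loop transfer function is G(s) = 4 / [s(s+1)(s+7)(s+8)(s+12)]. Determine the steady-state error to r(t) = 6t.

G(s) has one factor of s in the denominator, so the system is type 1.
K_v = lim_{s→0} s·G(s) = 4 / (1·7·8·12) = 1/168.
e_ss = 6/K_v = 6/(1/168) = 1008.

1008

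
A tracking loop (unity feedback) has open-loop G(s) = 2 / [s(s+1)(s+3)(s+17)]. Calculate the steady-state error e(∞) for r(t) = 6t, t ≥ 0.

System type = 1 (one pole at s=0).
K_v = lim_{s→0} s·G(s) = 2 / (1·3·17) = 2/51.
e_ss = 6/K_v = 6/(2/51) = 153.

153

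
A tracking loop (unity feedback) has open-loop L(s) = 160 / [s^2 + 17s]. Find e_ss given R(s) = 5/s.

0

Lowest-order denominator term is 17s, so the open loop has 1 pole at the origin → type 1 system.
K_p = ∞ for a type-1 system; e_ss to a step is zero.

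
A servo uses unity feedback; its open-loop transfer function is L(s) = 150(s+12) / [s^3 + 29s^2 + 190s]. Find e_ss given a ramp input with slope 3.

19/60

Lowest-order denominator term is 190s, so the open loop has 1 pole at the origin → type 1 system.
K_v = lim_{s→0} s·L(s) = 150·12 / 190 = 180/19.
e_ss = 3/K_v = 3/(180/19) = 19/60.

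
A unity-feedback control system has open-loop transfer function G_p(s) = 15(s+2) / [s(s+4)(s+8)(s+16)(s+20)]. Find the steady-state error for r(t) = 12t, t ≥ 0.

G_p(s) has one factor of s in the denominator, so the system is type 1.
K_v = lim_{s→0} s·G_p(s) = 15·2 / (4·8·16·20) = 3/1024.
e_ss = 12/K_v = 12/(3/1024) = 4096.

4096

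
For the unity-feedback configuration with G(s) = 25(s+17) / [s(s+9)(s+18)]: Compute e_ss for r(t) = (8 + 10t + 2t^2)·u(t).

infinity

G(s) has one factor of s in the denominator, so the system is type 1. Treating each term separately:
  • 8: tracked with zero error.
  • 10t: e_ss = 10/K_v with K_v=425/162 → 324/85.
  • 2t^2: a type-1 system cannot track it, e_ss → ∞.
The unbounded component dominates.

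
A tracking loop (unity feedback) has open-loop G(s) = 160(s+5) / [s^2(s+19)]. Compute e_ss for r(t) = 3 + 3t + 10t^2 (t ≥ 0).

0.475

Two free integrators in G(s): this is a type 2 system. Taking each input component in turn:
  • 3: tracked with zero error.
  • 3t: tracked with zero error.
  • 10t^2: e_ss = 20/K_a with K_a=800/19 → 0.475.
Total e_ss = 0.475.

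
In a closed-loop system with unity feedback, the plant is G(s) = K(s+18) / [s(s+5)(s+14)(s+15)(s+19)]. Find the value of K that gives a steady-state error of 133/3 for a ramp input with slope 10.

System type = 1 (one pole at s=0).
K_v = lim_{s→0} s·G(s) = K·18 / (5·14·15·19) = (3/3325)·K.
e_ss = 10/K_v = 133/3 ⇒ K_v = 30/133 ⇒ K = (30/133)/(3/3325) = 250.

250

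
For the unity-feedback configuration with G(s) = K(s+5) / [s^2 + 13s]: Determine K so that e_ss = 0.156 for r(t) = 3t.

Lowest-order denominator term is 13s, so the open loop has 1 pole at the origin → type 1 system.
K_v = lim_{s→0} s·G(s) = K·5 / 13 = (5/13)·K.
e_ss = 3/K_v = 0.156 ⇒ K_v = 250/13 ⇒ K = (250/13)/(5/13) = 50.

50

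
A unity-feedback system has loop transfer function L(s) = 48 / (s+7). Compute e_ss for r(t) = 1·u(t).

The open loop has no poles at the origin → type 0 system.
K_p = lim_{s→0} L(s) = 48 / (7) = 48/7.
e_ss = 1/(1 + K_p) = 1/(55/7) = 7/55.

7/55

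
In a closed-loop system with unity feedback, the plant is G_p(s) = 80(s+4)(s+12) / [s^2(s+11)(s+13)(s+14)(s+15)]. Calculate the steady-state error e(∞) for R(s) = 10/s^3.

5005/64

The open loop has two poles at the origin → type 2 system.
K_a = lim_{s→0} s^2·G_p(s) = 80·4·12 / (11·13·14·15) = 128/1001.
r(t) = 5t^2 gives R(s) = 10/s^3.
e_ss = 10/K_a = 10/(128/1001) = 5005/64.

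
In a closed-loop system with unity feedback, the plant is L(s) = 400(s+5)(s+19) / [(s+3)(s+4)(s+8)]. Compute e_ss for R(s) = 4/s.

24/2381

The open loop has no poles at the origin → type 0 system.
K_p = lim_{s→0} L(s) = 400·5·19 / (3·4·8) = 2375/6.
e_ss = 4/(1 + K_p) = 4/(2381/6) = 24/2381.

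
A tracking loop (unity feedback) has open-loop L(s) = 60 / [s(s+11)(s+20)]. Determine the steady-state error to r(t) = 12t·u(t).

44

System type = 1 (one pole at s=0).
K_v = lim_{s→0} s·L(s) = 60 / (11·20) = 3/11.
e_ss = 12/K_v = 12/(3/11) = 44.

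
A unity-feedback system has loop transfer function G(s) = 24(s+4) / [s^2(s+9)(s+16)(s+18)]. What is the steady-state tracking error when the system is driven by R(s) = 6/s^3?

System type = 2 (two poles at s=0).
K_a = lim_{s→0} s^2·G(s) = 24·4 / (9·16·18) = 1/27.
r(t) = 3t^2 gives R(s) = 6/s^3.
e_ss = 6/K_a = 6/(1/27) = 162.

162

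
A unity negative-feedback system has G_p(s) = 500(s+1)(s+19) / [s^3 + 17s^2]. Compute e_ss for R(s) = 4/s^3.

17/2375

Factoring s^2 from the denominator leaves a polynomial with constant term 17, so the system is type 2.
K_a = lim_{s→0} s^2·G_p(s) = 500·1·19 / 17 = 9500/17.
r(t) = 2t^2 gives R(s) = 4/s^3.
e_ss = 4/K_a = 4/(9500/17) = 17/2375.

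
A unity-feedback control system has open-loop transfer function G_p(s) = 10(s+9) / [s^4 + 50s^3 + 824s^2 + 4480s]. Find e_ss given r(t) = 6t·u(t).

The denominator has no term below 4480s — 1 pole at s=0, type 1.
K_v = lim_{s→0} s·G_p(s) = 10·9 / 4480 = 9/448.
e_ss = 6/K_v = 6/(9/448) = 896/3.

896/3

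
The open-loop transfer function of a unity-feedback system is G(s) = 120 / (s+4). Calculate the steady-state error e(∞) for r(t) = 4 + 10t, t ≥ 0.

The open loop has no poles at the origin → type 0 system. Treating each term separately:
  • 4: e_ss = 4/(1+K_p) with K_p=30 → 4/31.
  • 10t: a type-0 system cannot track it, e_ss → ∞.
The unbounded component dominates.

infinity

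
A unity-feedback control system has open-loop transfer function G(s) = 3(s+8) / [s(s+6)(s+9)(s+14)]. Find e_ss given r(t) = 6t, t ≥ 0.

One free integrator in G(s): this is a type 1 system.
K_v = lim_{s→0} s·G(s) = 3·8 / (6·9·14) = 2/63.
e_ss = 6/K_v = 6/(2/63) = 189.

189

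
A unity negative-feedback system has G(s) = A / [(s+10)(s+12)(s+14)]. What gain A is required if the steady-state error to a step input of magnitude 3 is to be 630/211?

No free integrators in G(s): this is a type 0 system.
K_p = lim_{s→0} G(s) = A / (10·12·14) = (1/1680)·A.
e_ss = 3/(1 + K_p) = 630/211 ⇒ 1 + (1/1680)·A = 211/210 ⇒ A = 8.

8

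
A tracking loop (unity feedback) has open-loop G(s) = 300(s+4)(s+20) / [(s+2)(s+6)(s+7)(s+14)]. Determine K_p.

System type = 0 (no poles at s=0).
K_p = lim_{s→0} G(s) = 300·4·20 / (2·6·7·14) = 1000/49.

1000/49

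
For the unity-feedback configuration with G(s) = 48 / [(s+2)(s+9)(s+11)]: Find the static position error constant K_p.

8/33

No free integrators in G(s): this is a type 0 system.
K_p = lim_{s→0} G(s) = 48 / (2·9·11) = 8/33.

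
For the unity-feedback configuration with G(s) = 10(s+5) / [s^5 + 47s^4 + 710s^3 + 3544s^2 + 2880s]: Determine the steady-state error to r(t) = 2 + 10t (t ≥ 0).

The denominator has no term below 2880s — 1 pole at s=0, type 1. Taking each input component in turn:
  • 2: tracked with zero error.
  • 10t: e_ss = 10/K_v with K_v=5/288 → 576.
Total e_ss = 576.

576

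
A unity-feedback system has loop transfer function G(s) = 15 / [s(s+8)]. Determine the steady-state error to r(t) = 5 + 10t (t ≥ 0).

One free integrator in G(s): this is a type 1 system. By superposition:
  • 5: tracked with zero error.
  • 10t: e_ss = 10/K_v with K_v=1.875 → 16/3.
Total e_ss = 16/3.

16/3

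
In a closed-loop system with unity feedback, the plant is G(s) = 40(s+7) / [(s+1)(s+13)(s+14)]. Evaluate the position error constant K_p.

No free integrators in G(s): this is a type 0 system.
K_p = lim_{s→0} G(s) = 40·7 / (1·13·14) = 20/13.

20/13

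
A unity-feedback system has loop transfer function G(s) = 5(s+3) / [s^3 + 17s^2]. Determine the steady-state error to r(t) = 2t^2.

68/15

Factoring s^2 from the denominator leaves a polynomial with constant term 17, so the system is type 2.
K_a = lim_{s→0} s^2·G(s) = 5·3 / 17 = 15/17.
r(t) = 2t^2 gives R(s) = 4/s^3.
e_ss = 4/K_a = 4/(15/17) = 68/15.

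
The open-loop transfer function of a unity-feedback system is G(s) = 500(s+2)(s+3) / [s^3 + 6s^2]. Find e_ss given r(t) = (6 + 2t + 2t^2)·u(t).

0.008

Lowest-order denominator term is 6s^2, so the open loop has 2 poles at the origin → type 2 system. Taking each input component in turn:
  • 6: tracked with zero error.
  • 2t: tracked with zero error.
  • 2t^2: e_ss = 4/K_a with K_a=500 → 0.008.
Total e_ss = 0.008.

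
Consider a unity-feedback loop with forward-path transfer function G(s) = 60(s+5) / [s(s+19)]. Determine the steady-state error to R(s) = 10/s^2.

G(s) has one factor of s in the denominator, so the system is type 1.
K_v = lim_{s→0} s·G(s) = 60·5 / (19) = 300/19.
e_ss = 10/K_v = 10/(300/19) = 19/30.

19/30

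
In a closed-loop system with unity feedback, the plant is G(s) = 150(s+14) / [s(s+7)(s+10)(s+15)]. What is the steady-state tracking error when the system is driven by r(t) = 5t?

The open loop has one pole at the origin → type 1 system.
K_v = lim_{s→0} s·G(s) = 150·14 / (7·10·15) = 2.
e_ss = 5/K_v = 5/2 = 2.5.

2.5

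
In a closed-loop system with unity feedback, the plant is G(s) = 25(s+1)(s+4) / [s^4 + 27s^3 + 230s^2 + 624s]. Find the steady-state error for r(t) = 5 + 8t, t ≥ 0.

Lowest-order denominator term is 624s, so the open loop has 1 pole at the origin → type 1 system. Treating each term separately:
  • 5: tracked with zero error.
  • 8t: e_ss = 8/K_v with K_v=25/156 → 49.92.
Total e_ss = 49.92.

49.92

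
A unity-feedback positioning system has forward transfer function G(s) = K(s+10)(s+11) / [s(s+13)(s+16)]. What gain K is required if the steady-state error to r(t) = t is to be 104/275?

The open loop has one pole at the origin → type 1 system.
K_v = lim_{s→0} s·G(s) = K·10·11 / (13·16) = (55/104)·K.
e_ss = 1/K_v = 104/275 ⇒ K_v = 275/104 ⇒ K = (275/104)/(55/104) = 5.

5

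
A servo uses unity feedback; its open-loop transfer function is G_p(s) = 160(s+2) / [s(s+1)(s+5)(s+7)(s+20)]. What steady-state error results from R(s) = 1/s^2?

One free integrator in G_p(s): this is a type 1 system.
K_v = lim_{s→0} s·G_p(s) = 160·2 / (1·5·7·20) = 16/35.
e_ss = 1/K_v = 1/(16/35) = 2.1875.

2.1875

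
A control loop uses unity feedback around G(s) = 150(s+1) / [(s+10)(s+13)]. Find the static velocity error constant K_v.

0

System type = 0 (no poles at s=0).
K_v = lim_{s→0} s·G(s) = 0 (the extra factor of s kills the finite limit).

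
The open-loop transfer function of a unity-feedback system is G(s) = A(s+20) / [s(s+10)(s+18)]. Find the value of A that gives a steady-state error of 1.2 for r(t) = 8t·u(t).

G(s) has one factor of s in the denominator, so the system is type 1.
K_v = lim_{s→0} s·G(s) = A·20 / (10·18) = (1/9)·A.
e_ss = 8/K_v = 1.2 ⇒ K_v = 20/3 ⇒ A = (20/3)/(1/9) = 60.

60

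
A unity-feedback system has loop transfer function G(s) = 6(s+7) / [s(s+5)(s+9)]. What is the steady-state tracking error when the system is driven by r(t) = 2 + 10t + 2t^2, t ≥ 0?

infinity

One free integrator in G(s): this is a type 1 system. Treating each term separately:
  • 2: tracked with zero error.
  • 10t: e_ss = 10/K_v with K_v=14/15 → 75/7.
  • 2t^2: a type-1 system cannot track it, e_ss → ∞.
The unbounded component dominates.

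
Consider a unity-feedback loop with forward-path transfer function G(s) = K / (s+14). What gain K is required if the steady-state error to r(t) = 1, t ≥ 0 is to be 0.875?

2

The open loop has no poles at the origin → type 0 system.
K_p = lim_{s→0} G(s) = K / (14) = (1/14)·K.
e_ss = 1/(1 + K_p) = 0.875 ⇒ 1 + (1/14)·K = 8/7 ⇒ K = 2.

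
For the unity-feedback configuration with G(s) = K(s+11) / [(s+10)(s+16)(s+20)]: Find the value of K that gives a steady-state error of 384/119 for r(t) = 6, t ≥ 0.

No free integrators in G(s): this is a type 0 system.
K_p = lim_{s→0} G(s) = K·11 / (10·16·20) = (11/3200)·K.
e_ss = 6/(1 + K_p) = 384/119 ⇒ 1 + (11/3200)·K = 119/64 ⇒ K = 250.

250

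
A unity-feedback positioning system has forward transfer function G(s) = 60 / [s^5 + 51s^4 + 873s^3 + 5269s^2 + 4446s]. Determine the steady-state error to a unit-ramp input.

The denominator has no term below 4446s — 1 pole at s=0, type 1.
K_v = lim_{s→0} s·G(s) = 60 / 4446 = 10/741.
e_ss = 1/K_v = 1/(10/741) = 74.1.

74.1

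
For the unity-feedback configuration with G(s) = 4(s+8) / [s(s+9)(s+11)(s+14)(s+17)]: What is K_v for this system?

The open loop has one pole at the origin → type 1 system.
K_v = lim_{s→0} s·G(s) = 4·8 / (9·11·14·17) = 16/11781.

16/11781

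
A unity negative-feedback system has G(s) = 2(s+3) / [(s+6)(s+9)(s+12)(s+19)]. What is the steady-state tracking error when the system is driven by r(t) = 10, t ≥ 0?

The open loop has no poles at the origin → type 0 system.
K_p = lim_{s→0} G(s) = 2·3 / (6·9·12·19) = 1/2052.
e_ss = 10/(1 + K_p) = 10/(2053/2052) = 20520/2053.

20520/2053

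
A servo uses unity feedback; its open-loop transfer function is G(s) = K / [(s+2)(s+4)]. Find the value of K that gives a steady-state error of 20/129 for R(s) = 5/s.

250

The open loop has no poles at the origin → type 0 system.
K_p = lim_{s→0} G(s) = K / (2·4) = 0.125·K.
e_ss = 5/(1 + K_p) = 20/129 ⇒ 1 + 0.125·K = 32.25 ⇒ K = 250.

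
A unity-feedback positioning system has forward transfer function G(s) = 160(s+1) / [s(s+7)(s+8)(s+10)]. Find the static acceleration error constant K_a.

0

G(s) has one factor of s in the denominator, so the system is type 1.
K_a = lim_{s→0} s^2·G(s) = 0 (the extra factor of s kills the finite limit).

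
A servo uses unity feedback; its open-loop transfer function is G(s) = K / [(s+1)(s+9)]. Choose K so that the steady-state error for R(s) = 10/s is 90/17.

8

No free integrators in G(s): this is a type 0 system.
K_p = lim_{s→0} G(s) = K / (1·9) = (1/9)·K.
e_ss = 10/(1 + K_p) = 90/17 ⇒ 1 + (1/9)·K = 17/9 ⇒ K = 8.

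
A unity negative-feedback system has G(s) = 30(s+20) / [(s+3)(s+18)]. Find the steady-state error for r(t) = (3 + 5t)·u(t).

G(s) has no factors of s in the denominator, so the system is type 0. Treating each term separately:
  • 3: e_ss = 3/(1+K_p) with K_p=100/9 → 27/109.
  • 5t: a type-0 system cannot track it, e_ss → ∞.
The unbounded component dominates.

infinity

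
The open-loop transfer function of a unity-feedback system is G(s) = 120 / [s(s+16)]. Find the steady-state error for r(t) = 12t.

1.6

System type = 1 (one pole at s=0).
K_v = lim_{s→0} s·G(s) = 120 / (16) = 7.5.
e_ss = 12/K_v = 12/7.5 = 1.6.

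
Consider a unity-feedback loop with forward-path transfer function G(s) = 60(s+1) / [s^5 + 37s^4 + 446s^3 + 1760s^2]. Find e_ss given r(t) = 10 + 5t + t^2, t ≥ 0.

176/3

The denominator has no term below 1760s^2 — 2 poles at s=0, type 2. Treating each term separately:
  • 10: tracked with zero error.
  • 5t: tracked with zero error.
  • t^2: e_ss = 2/K_a with K_a=3/88 → 176/3.
Total e_ss = 176/3.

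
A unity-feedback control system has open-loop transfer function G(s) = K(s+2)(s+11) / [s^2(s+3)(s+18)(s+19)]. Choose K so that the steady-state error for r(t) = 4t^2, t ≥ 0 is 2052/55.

G(s) has two factors of s in the denominator, so the system is type 2.
K_a = lim_{s→0} s^2·G(s) = K·2·11 / (3·18·19) = (11/513)·K.
e_ss = 8/K_a = 2052/55 ⇒ K_a = 110/513 ⇒ K = (110/513)/(11/513) = 10.

10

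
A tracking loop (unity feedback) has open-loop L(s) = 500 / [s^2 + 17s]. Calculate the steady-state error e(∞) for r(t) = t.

0.034

Factoring s from the denominator leaves a polynomial with constant term 17, so the system is type 1.
K_v = lim_{s→0} s·L(s) = 500 / 17 = 500/17.
e_ss = 1/K_v = 1/(500/17) = 0.034.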